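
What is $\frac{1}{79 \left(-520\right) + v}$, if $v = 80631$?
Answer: $\frac{1}{39551} \approx 2.5284 \cdot 10^{-5}$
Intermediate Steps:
$\frac{1}{79 \left(-520\right) + v} = \frac{1}{79 \left(-520\right) + 80631} = \frac{1}{-41080 + 80631} = \frac{1}{39551}$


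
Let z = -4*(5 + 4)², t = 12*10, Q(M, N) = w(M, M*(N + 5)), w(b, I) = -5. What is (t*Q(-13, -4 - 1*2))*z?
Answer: 194400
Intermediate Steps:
Q(M, N) = -5
t = 120
z = -324 (z = -4*9² = -4*81 = -324)
(t*Q(-13, -4 - 1*2))*z = (120*(-5))*(-324) = -600*(-324) = 194400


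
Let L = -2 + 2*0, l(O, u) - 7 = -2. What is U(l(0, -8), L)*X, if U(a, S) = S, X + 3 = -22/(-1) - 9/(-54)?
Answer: -115/3 ≈ -38.333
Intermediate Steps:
l(O, u) = 5 (l(O, u) = 7 - 2 = 5)
L = -2 (L = -2 + 0 = -2)
X = 115/6 (X = -3 + (-22/(-1) - 9/(-54)) = -3 + (-22*(-1) - 9*(-1/54)) = -3 + (22 + ⅙) = -3 + 133/6 = 115/6 ≈ 19.167)
U(l(0, -8), L)*X = -2*115/6 = -115/3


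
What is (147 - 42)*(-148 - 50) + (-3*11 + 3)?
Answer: -20820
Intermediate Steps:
(147 - 42)*(-148 - 50) + (-3*11 + 3) = 105*(-198) + (-33 + 3) = -20790 - 30 = -20820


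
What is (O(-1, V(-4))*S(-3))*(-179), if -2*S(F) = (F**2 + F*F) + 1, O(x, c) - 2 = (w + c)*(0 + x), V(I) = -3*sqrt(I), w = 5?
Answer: -10203/2 + 10203*I ≈ -5101.5 + 10203.0*I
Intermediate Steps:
O(x, c) = 2 + x*(5 + c) (O(x, c) = 2 + (5 + c)*(0 + x) = 2 + (5 + c)*x = 2 + x*(5 + c))
S(F) = -1/2 - F**2 (S(F) = -((F**2 + F*F) + 1)/2 = -((F**2 + F**2) + 1)/2 = -(2*F**2 + 1)/2 = -(1 + 2*F**2)/2 = -1/2 - F**2)
(O(-1, V(-4))*S(-3))*(-179) = ((2 + 5*(-1) - 6*I*(-1))*(-1/2 - 1*(-3)**2))*(-179) = ((2 - 5 - 6*I*(-1))*(-1/2 - 1*9))*(-179) = ((2 - 5 - 6*I*(-1))*(-1/2 - 9))*(-179) = ((2 - 5 + 6*I)*(-19/2))*(-179) = ((-3 + 6*I)*(-19/2))*(-179) = (57/2 - 57*I)*(-179) = -10203/2 + 10203*I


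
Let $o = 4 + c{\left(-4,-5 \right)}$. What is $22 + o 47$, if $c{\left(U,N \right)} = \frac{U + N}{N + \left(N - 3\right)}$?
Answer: $\frac{3153}{13} \approx 242.54$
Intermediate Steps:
$c{\left(U,N \right)} = \frac{N + U}{-3 + 2 N}$ ($c{\left(U,N \right)} = \frac{N + U}{N + \left(-3 + N\right)} = \frac{N + U}{-3 + 2 N}$)
$o = \frac{61}{13}$ ($o = 4 + \frac{-5 - 4}{-3 + 2 \left(-5\right)} = 4 + \frac{1}{-3 - 10} \left(-9\right) = 4 + \frac{1}{-13} \left(-9\right) = 4 - - \frac{9}{13} = 4 + \frac{9}{13} = \frac{61}{13} \approx 4.6923$)
$22 + o 47 = 22 + \frac{61}{13} \cdot 47 = 22 + \frac{2867}{13} = \frac{3153}{13}$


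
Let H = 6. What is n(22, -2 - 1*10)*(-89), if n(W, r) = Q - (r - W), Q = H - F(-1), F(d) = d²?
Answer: -3471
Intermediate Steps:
Q = 5 (Q = 6 - 1*(-1)² = 6 - 1*1 = 6 - 1 = 5)
n(W, r) = 5 + W - r (n(W, r) = 5 - (r - W) = 5 + (W - r) = 5 + W - r)
n(22, -2 - 1*10)*(-89) = (5 + 22 - (-2 - 1*10))*(-89) = (5 + 22 - (-2 - 10))*(-89) = (5 + 22 - 1*(-12))*(-89) = (5 + 22 + 12)*(-89) = 39*(-89) = -3471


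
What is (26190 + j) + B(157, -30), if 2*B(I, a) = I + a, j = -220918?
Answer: -389329/2 ≈ -1.9466e+5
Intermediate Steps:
B(I, a) = I/2 + a/2 (B(I, a) = (I + a)/2 = I/2 + a/2)
(26190 + j) + B(157, -30) = (26190 - 220918) + ((½)*157 + (½)*(-30)) = -194728 + (157/2 - 15) = -194728 + 127/2 = -389329/2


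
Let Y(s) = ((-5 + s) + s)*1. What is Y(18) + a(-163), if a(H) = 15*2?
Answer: 61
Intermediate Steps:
a(H) = 30
Y(s) = -5 + 2*s (Y(s) = (-5 + 2*s)*1 = -5 + 2*s)
Y(18) + a(-163) = (-5 + 2*18) + 30 = (-5 + 36) + 30 = 31 + 30 = 61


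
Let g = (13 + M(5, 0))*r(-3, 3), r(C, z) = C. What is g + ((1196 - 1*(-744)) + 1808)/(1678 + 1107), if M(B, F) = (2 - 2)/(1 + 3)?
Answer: -104867/2785 ≈ -37.654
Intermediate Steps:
M(B, F) = 0 (M(B, F) = 0/4 = 0*(¼) = 0)
g = -39 (g = (13 + 0)*(-3) = 13*(-3) = -39)
g + ((1196 - 1*(-744)) + 1808)/(1678 + 1107) = -39 + ((1196 - 1*(-744)) + 1808)/(1678 + 1107) = -39 + ((1196 + 744) + 1808)/2785 = -39 + (1940 + 1808)*(1/2785) = -39 + 3748*(1/2785) = -39 + 3748/2785 = -104867/2785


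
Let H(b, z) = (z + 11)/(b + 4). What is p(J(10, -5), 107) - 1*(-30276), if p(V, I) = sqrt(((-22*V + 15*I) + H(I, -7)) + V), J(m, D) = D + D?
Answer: 30276 + sqrt(22363059)/111 ≈ 30319.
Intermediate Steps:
H(b, z) = (11 + z)/(4 + b)
J(m, D) = 2*D
p(V, I) = sqrt(-21*V + 4/(4 + I) + 15*I) (p(V, I) = sqrt(((-22*V + 15*I) + (11 - 7)/(4 + I)) + V) = sqrt(((-22*V + 15*I) + 4/(4 + I)) + V) = sqrt((-22*V + 4/(4 + I) + 15*I) + V) = sqrt(-21*V + 4/(4 + I) + 15*I))
p(J(10, -5), 107) - 1*(-30276) = sqrt((4 + 3*(4 + 107)*(-14*(-5) + 5*107))/(4 + 107)) - 1*(-30276) = sqrt((4 + 3*111*(-7*(-10) + 535))/111) + 30276 = sqrt((4 + 3*111*(70 + 535))/111) + 30276 = sqrt((4 + 3*111*605)/111) + 30276 = sqrt((4 + 201465)/111) + 30276 = sqrt((1/111)*201469) + 30276 = sqrt(201469/111) + 30276 = sqrt(22363059)/111 + 30276 = 30276 + sqrt(22363059)/111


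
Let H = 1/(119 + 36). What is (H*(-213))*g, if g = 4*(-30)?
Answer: 5112/31 ≈ 164.90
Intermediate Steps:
g = -120
H = 1/155 ≈ 0.0064516
(H*(-213))*g = ((1/155)*(-213))*(-120) = -213/155*(-120) = 5112/31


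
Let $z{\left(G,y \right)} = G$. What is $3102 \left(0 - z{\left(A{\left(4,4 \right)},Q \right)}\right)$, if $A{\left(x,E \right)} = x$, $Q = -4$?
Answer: $-12408$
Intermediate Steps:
$3102 \left(0 - z{\left(A{\left(4,4 \right)},Q \right)}\right) = 3102 \left(0 - 4\right) = 3102 \left(-4\right) = -12408$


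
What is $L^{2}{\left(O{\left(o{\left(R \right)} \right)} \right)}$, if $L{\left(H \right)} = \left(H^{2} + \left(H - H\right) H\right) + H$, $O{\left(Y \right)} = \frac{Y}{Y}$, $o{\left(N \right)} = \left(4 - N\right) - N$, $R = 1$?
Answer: $4$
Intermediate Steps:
$o{\left(N \right)} = 4 - 2 N$
$O{\left(Y \right)} = 1$
$L{\left(H \right)} = H + H^{2}$ ($L{\left(H \right)} = \left(H^{2} + 0 H\right) + H = \left(H^{2} + 0\right) + H = H^{2} + H = H + H^{2}$)
$L^{2}{\left(O{\left(o{\left(R \right)} \right)} \right)} = \left(1 \left(1 + 1\right)\right)^{2} = \left(1 \cdot 2\right)^{2} = 2^{2} = 4$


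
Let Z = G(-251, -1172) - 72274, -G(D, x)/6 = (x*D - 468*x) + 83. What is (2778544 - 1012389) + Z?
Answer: -3362625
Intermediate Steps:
G(D, x) = -498 + 2808*x - 6*D*x (G(D, x) = -6*((x*D - 468*x) + 83) = -6*((D*x - 468*x) + 83) = -6*((-468*x + D*x) + 83) = -6*(83 - 468*x + D*x) = -498 + 2808*x - 6*D*x)
Z = -5128780 (Z = (-498 + 2808*(-1172) - 6*(-251)*(-1172)) - 72274 = (-498 - 3290976 - 1765032) - 72274 = -5056506 - 72274 = -5128780)
(2778544 - 1012389) + Z = (2778544 - 1012389) - 5128780 = 1766155 - 5128780 = -3362625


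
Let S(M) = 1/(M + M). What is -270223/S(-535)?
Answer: 289138610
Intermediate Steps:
S(M) = 1/(2*M)
-270223/S(-535) = -270223/((½)/(-535)) = -270223/((½)*(-1/535)) = -270223/(-1/1070) = -270223*(-1070) = 289138610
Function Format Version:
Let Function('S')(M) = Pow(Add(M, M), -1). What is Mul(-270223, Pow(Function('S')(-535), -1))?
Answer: 289138610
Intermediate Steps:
Function('S')(M) = Mul(Rational(1, 2), Pow(M, -1)) (Function('S')(M) = Pow(Mul(2, M), -1) = Mul(Rational(1, 2), Pow(M, -1)))
Mul(-270223, Pow(Function('S')(-535), -1)) = Mul(-270223, Pow(Mul(Rational(1, 2), Pow(-535, -1)), -1)) = Mul(-270223, Pow(Mul(Rational(1, 2), Rational(-1, 535)), -1)) = Mul(-270223, Pow(Rational(-1, 1070), -1)) = Mul(-270223, -1070) = 289138610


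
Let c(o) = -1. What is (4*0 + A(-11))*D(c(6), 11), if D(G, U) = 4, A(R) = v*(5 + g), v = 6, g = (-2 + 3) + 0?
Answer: 144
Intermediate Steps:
g = 1 (g = 1 + 0 = 1)
A(R) = 36 (A(R) = 6*(5 + 1) = 6*6 = 36)
(4*0 + A(-11))*D(c(6), 11) = (4*0 + 36)*4 = (0 + 36)*4 = 36*4 = 144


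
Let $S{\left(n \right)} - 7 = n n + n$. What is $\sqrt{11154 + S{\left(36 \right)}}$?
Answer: $31 \sqrt{13} \approx 111.77$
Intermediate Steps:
$S{\left(n \right)} = 7 + n + n^{2}$ ($S{\left(n \right)} = 7 + \left(n n + n\right) = 7 + \left(n^{2} + n\right) = 7 + \left(n + n^{2}\right) = 7 + n + n^{2}$)
$\sqrt{11154 + S{\left(36 \right)}} = \sqrt{11154 + \left(7 + 36 + 36^{2}\right)} = \sqrt{11154 + \left(7 + 36 + 1296\right)} = \sqrt{11154 + 1339} = \sqrt{12493} = 31 \sqrt{13}$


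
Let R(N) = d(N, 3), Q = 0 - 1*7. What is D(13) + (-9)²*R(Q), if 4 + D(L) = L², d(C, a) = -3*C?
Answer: 1866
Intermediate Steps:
Q = -7 (Q = 0 - 7 = -7)
R(N) = -3*N
D(L) = -4 + L²
D(13) + (-9)²*R(Q) = (-4 + 13²) + (-9)²*(-3*(-7)) = (-4 + 169) + 81*21 = 165 + 1701 = 1866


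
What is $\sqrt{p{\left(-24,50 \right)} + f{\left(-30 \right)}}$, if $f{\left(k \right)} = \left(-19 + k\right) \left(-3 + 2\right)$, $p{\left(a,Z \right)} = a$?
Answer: $5$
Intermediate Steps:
$f{\left(k \right)} = 19 - k$ ($f{\left(k \right)} = \left(-19 + k\right) \left(-1\right) = 19 - k$)
$\sqrt{p{\left(-24,50 \right)} + f{\left(-30 \right)}} = \sqrt{-24 + \left(19 - -30\right)} = \sqrt{-24 + \left(19 + 30\right)} = \sqrt{-24 + 49} = \sqrt{25} = 5$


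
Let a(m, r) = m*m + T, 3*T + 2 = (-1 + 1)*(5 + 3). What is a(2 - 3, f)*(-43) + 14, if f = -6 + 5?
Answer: -⅓ ≈ -0.33333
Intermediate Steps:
T = -⅔ (T = -⅔ + ((-1 + 1)*(5 + 3))/3 = -⅔ + (0*8)/3 = -⅔ + (⅓)*0 = -⅔ + 0 = -⅔ ≈ -0.66667)
f = -1
a(m, r) = -⅔ + m² (a(m, r) = m*m - ⅔ = m² - ⅔ = -⅔ + m²)
a(2 - 3, f)*(-43) + 14 = (-⅔ + (2 - 3)²)*(-43) + 14 = (-⅔ + (-1)²)*(-43) + 14 = (-⅔ + 1)*(-43) + 14 = (⅓)*(-43) + 14 = -43/3 + 14 = -⅓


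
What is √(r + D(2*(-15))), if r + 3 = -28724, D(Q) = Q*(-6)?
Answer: I*√28547 ≈ 168.96*I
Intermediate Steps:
D(Q) = -6*Q
r = -28727 (r = -3 - 28724 = -28727)
√(r + D(2*(-15))) = √(-28727 - 12*(-15)) = √(-28727 - 6*(-30)) = √(-28727 + 180) = √(-28547) = I*√28547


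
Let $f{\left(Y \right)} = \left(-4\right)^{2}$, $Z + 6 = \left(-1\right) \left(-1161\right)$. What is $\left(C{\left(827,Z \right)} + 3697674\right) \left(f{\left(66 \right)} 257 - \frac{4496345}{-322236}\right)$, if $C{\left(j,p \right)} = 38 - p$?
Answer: $\frac{4914686300434789}{322236} \approx 1.5252 \cdot 10^{10}$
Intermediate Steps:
$Z = 1155$ ($Z = -6 - -1161 = -6 + 1161 = 1155$)
$f{\left(Y \right)} = 16$
$\left(C{\left(827,Z \right)} + 3697674\right) \left(f{\left(66 \right)} 257 - \frac{4496345}{-322236}\right) = \left(\left(38 - 1155\right) + 3697674\right) \left(16 \cdot 257 - \frac{4496345}{-322236}\right) = \left(\left(38 - 1155\right) + 3697674\right) \left(4112 - - \frac{4496345}{322236}\right) = \left(-1117 + 3697674\right) \left(4112 + \frac{4496345}{322236}\right) = 3696557 \cdot \frac{1329530777}{322236} = \frac{4914686300434789}{322236}$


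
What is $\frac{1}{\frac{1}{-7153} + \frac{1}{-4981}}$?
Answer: $- \frac{35629093}{12134} \approx -2936.3$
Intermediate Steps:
$\frac{1}{\frac{1}{-7153} + \frac{1}{-4981}} = \frac{1}{- \frac{1}{7153} - \frac{1}{4981}} = \frac{1}{- \frac{12134}{35629093}} = - \frac{35629093}{12134}$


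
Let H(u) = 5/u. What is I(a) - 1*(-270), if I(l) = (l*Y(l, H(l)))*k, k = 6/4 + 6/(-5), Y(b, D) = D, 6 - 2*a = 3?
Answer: 543/2 ≈ 271.50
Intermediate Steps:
a = 3/2 (a = 3 - 1/2*3 = 3 - 3/2 = 3/2 ≈ 1.5000)
k = 3/10 (k = 6*(1/4) + 6*(-1/5) = 3/2 - 6/5 = 3/10 ≈ 0.30000)
I(l) = 3/2 (I(l) = (l*(5/l))*(3/10) = 5*(3/10) = 3/2)
I(a) - 1*(-270) = 3/2 - 1*(-270) = 3/2 + 270 = 543/2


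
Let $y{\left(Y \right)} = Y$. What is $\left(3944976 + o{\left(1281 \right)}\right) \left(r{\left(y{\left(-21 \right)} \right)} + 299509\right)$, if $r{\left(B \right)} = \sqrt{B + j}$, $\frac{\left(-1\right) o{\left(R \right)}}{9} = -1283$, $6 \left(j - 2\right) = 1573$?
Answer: $1185014247207 + \frac{1318841 \sqrt{8754}}{2} \approx 1.1851 \cdot 10^{12}$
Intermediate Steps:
$j = \frac{1585}{6}$ ($j = 2 + \frac{1}{6} \cdot 1573 = 2 + \frac{1573}{6} = \frac{1585}{6} \approx 264.17$)
$o{\left(R \right)} = 11547$ ($o{\left(R \right)} = \left(-9\right) \left(-1283\right) = 11547$)
$r{\left(B \right)} = \sqrt{\frac{1585}{6} + B}$ ($r{\left(B \right)} = \sqrt{B + \frac{1585}{6}} = \sqrt{\frac{1585}{6} + B}$)
$\left(3944976 + o{\left(1281 \right)}\right) \left(r{\left(y{\left(-21 \right)} \right)} + 299509\right) = \left(3944976 + 11547\right) \left(\frac{\sqrt{9510 + 36 \left(-21\right)}}{6} + 299509\right) = 3956523 \left(\frac{\sqrt{9510 - 756}}{6} + 299509\right) = 3956523 \left(\frac{\sqrt{8754}}{6} + 299509\right) = 3956523 \left(299509 + \frac{\sqrt{8754}}{6}\right) = 1185014247207 + \frac{1318841 \sqrt{8754}}{2}$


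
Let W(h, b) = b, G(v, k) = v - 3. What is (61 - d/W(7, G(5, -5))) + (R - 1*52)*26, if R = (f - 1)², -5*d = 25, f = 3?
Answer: -2369/2 ≈ -1184.5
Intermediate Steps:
G(v, k) = -3 + v
d = -5 (d = -⅕*25 = -5)
R = 4 (R = (3 - 1)² = 2² = 4)
(61 - d/W(7, G(5, -5))) + (R - 1*52)*26 = (61 - (-5)/(-3 + 5)) + (4 - 1*52)*26 = (61 - (-5)/2) + (4 - 52)*26 = (61 - (-5)/2) - 48*26 = (61 - 1*(-5/2)) - 1248 = (61 + 5/2) - 1248 = 127/2 - 1248 = -2369/2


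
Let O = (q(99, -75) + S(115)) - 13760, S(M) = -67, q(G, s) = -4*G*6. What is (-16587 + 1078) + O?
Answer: -31712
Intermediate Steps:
q(G, s) = -24*G
O = -16203 (O = (-24*99 - 67) - 13760 = (-2376 - 67) - 13760 = -2443 - 13760 = -16203)
(-16587 + 1078) + O = (-16587 + 1078) - 16203 = -15509 - 16203 = -31712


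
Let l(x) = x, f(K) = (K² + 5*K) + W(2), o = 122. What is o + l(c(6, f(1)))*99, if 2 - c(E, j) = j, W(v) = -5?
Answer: 221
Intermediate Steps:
f(K) = -5 + K² + 5*K (f(K) = (K² + 5*K) - 5 = -5 + K² + 5*K)
c(E, j) = 2 - j
o + l(c(6, f(1)))*99 = 122 + (2 - (-5 + 1² + 5*1))*99 = 122 + (2 - (-5 + 1 + 5))*99 = 122 + (2 - 1*1)*99 = 122 + (2 - 1)*99 = 122 + 1*99 = 122 + 99 = 221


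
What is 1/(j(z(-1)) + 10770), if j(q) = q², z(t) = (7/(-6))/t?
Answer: 36/387769 ≈ 9.2839e-5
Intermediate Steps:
z(t) = -7/(6*t) (z(t) = (7*(-⅙))/t = -7/(6*t))
1/(j(z(-1)) + 10770) = 1/((-7/6/(-1))² + 10770) = 1/((-7/6*(-1))² + 10770) = 1/((7/6)² + 10770) = 1/(49/36 + 10770) = 1/(387769/36) = 36/387769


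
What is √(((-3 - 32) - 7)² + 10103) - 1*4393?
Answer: -4393 + √11867 ≈ -4284.1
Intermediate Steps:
√(((-3 - 32) - 7)² + 10103) - 1*4393 = √((-35 - 7)² + 10103) - 4393 = √((-42)² + 10103) - 4393 = √(1764 + 10103) - 4393 = √11867 - 4393 = -4393 + √11867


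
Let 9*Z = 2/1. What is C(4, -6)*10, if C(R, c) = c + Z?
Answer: -520/9 ≈ -57.778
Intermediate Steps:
Z = 2/9 (Z = (2/1)/9 = (2*1)/9 = (⅑)*2 = 2/9 ≈ 0.22222)
C(R, c) = 2/9 + c (C(R, c) = c + 2/9 = 2/9 + c)
C(4, -6)*10 = (2/9 - 6)*10 = -52/9*10 = -520/9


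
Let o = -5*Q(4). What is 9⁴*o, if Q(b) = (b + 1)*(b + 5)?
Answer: -1476225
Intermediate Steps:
Q(b) = (1 + b)*(5 + b)
o = -225 (o = -5*(5 + 4² + 6*4) = -5*(5 + 16 + 24) = -5*45 = -225)
9⁴*o = 9⁴*(-225) = 6561*(-225) = -1476225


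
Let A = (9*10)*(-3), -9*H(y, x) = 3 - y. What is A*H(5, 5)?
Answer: -60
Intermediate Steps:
H(y, x) = -1/3 + y/9 (H(y, x) = -(3 - y)/9 = -1/3 + y/9)
A = -270 (A = 90*(-3) = -270)
A*H(5, 5) = -270*(-1/3 + (1/9)*5) = -270*(-1/3 + 5/9) = -270*2/9 = -60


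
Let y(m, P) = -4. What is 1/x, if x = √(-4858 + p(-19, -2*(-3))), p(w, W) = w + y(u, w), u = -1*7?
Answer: -I*√4881/4881 ≈ -0.014313*I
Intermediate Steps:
u = -7
p(w, W) = -4 + w (p(w, W) = w - 4 = -4 + w)
x = I*√4881 (x = √(-4858 + (-4 - 19)) = √(-4858 - 23) = √(-4881) = I*√4881 ≈ 69.864*I)
1/x = 1/(I*√4881) = -I*√4881/4881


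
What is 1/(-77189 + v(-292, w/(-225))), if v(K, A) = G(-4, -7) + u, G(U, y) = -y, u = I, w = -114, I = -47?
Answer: -1/77229 ≈ -1.2948e-5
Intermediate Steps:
u = -47
v(K, A) = -40 (v(K, A) = -1*(-7) - 47 = 7 - 47 = -40)
1/(-77189 + v(-292, w/(-225))) = 1/(-77189 - 40) = 1/(-77229) = -1/77229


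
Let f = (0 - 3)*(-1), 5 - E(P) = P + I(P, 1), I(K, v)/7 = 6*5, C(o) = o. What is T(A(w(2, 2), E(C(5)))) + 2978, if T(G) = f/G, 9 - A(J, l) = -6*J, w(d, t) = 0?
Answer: 8935/3 ≈ 2978.3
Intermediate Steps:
I(K, v) = 210 (I(K, v) = 7*(6*5) = 7*30 = 210)
E(P) = -205 - P (E(P) = 5 - (P + 210) = 5 - (210 + P) = 5 + (-210 - P) = -205 - P)
f = 3 (f = -3*(-1) = 3)
A(J, l) = 9 + 6*J (A(J, l) = 9 - (-6)*J = 9 + 6*J)
T(G) = 3/G
T(A(w(2, 2), E(C(5)))) + 2978 = 3/(9 + 6*0) + 2978 = 3/(9 + 0) + 2978 = 3/9 + 2978 = 3*(1/9) + 2978 = 1/3 + 2978 = 8935/3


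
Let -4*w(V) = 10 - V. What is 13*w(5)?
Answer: -65/4 ≈ -16.250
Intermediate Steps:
w(V) = -5/2 + V/4 (w(V) = -(10 - V)/4 = -5/2 + V/4)
13*w(5) = 13*(-5/2 + (¼)*5) = 13*(-5/2 + 5/4) = 13*(-5/4) = -65/4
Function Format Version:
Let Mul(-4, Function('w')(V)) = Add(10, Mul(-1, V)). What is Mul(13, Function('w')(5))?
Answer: Rational(-65, 4) ≈ -16.250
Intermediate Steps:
Function('w')(V) = Add(Rational(-5, 2), Mul(Rational(1, 4), V)) (Function('w')(V) = Mul(Rational(-1, 4), Add(10, Mul(-1, V))) = Add(Rational(-5, 2), Mul(Rational(1, 4), V)))
Mul(13, Function('w')(5)) = Mul(13, Add(Rational(-5, 2), Mul(Rational(1, 4), 5))) = Mul(13, Add(Rational(-5, 2), Rational(5, 4))) = Mul(13, Rational(-5, 4)) = Rational(-65, 4)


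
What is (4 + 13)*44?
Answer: 748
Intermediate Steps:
(4 + 13)*44 = 17*44 = 748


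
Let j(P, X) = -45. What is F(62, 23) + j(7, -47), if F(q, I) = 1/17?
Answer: -764/17 ≈ -44.941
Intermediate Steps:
F(q, I) = 1/17
F(62, 23) + j(7, -47) = 1/17 - 45 = -764/17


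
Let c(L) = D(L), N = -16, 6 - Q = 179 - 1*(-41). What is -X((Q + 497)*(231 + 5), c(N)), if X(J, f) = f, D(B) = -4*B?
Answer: -64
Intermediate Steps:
Q = -214 (Q = 6 - (179 - 1*(-41)) = 6 - (179 + 41) = 6 - 1*220 = 6 - 220 = -214)
c(L) = -4*L
-X((Q + 497)*(231 + 5), c(N)) = -(-4)*(-16) = -1*64 = -64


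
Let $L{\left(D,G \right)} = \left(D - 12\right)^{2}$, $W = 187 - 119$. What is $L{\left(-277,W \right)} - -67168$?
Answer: $150689$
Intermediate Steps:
$W = 68$
$L{\left(D,G \right)} = \left(-12 + D\right)^{2}$
$L{\left(-277,W \right)} - -67168 = \left(-12 - 277\right)^{2} - -67168 = \left(-289\right)^{2} + 67168 = 83521 + 67168 = 150689$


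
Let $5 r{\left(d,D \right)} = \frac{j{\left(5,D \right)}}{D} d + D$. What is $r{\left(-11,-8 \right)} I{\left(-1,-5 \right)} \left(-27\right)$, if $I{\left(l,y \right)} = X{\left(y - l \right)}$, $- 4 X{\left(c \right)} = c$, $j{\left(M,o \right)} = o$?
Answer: $\frac{513}{5} \approx 102.6$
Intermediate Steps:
$X{\left(c \right)} = - \frac{c}{4}$
$I{\left(l,y \right)} = - \frac{y}{4} + \frac{l}{4}$ ($I{\left(l,y \right)} = - \frac{y - l}{4} = - \frac{y}{4} + \frac{l}{4}$)
$r{\left(d,D \right)} = \frac{D}{5} + \frac{d}{5}$ ($r{\left(d,D \right)} = \frac{\frac{D}{D} d + D}{5} = \frac{1 d + D}{5} = \frac{d + D}{5} = \frac{D + d}{5} = \frac{D}{5} + \frac{d}{5}$)
$r{\left(-11,-8 \right)} I{\left(-1,-5 \right)} \left(-27\right) = \left(\frac{1}{5} \left(-8\right) + \frac{1}{5} \left(-11\right)\right) \left(\left(- \frac{1}{4}\right) \left(-5\right) + \frac{1}{4} \left(-1\right)\right) \left(-27\right) = \left(- \frac{8}{5} - \frac{11}{5}\right) \left(\frac{5}{4} - \frac{1}{4}\right) \left(-27\right) = \left(- \frac{19}{5}\right) 1 \left(-27\right) = \left(- \frac{19}{5}\right) \left(-27\right) = \frac{513}{5}$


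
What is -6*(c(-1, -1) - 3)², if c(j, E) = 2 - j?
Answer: 0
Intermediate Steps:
-6*(c(-1, -1) - 3)² = -6*((2 - 1*(-1)) - 3)² = -6*((2 + 1) - 3)² = -6*(3 - 3)² = -6*0² = -6*0 = 0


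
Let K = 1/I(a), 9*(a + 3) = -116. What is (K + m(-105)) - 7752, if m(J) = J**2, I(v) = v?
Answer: 468030/143 ≈ 3272.9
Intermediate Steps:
a = -143/9 (a = -3 + (1/9)*(-116) = -3 - 116/9 = -143/9 ≈ -15.889)
K = -9/143 (K = 1/(-143/9) = -9/143 ≈ -0.062937)
(K + m(-105)) - 7752 = (-9/143 + (-105)**2) - 7752 = (-9/143 + 11025) - 7752 = 1576566/143 - 7752 = 468030/143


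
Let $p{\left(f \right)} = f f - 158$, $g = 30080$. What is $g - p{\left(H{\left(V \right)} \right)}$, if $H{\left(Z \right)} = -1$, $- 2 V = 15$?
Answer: $30237$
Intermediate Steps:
$V = - \frac{15}{2}$ ($V = \left(- \frac{1}{2}\right) 15 = - \frac{15}{2} \approx -7.5$)
$p{\left(f \right)} = -158 + f^{2}$ ($p{\left(f \right)} = f^{2} - 158 = -158 + f^{2}$)
$g - p{\left(H{\left(V \right)} \right)} = 30080 - \left(-158 + \left(-1\right)^{2}\right) = 30080 - \left(-158 + 1\right) = 30080 - -157 = 30080 + 157 = 30237$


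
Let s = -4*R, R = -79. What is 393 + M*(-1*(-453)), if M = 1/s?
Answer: 124641/316 ≈ 394.43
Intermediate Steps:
s = 316 (s = -4*(-79) = 316)
M = 1/316 ≈ 0.0031646
393 + M*(-1*(-453)) = 393 + (-1*(-453))/316 = 393 + (1/316)*453 = 393 + 453/316 = 124641/316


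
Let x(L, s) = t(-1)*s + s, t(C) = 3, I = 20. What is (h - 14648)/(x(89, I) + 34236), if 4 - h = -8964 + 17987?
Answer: -1029/1492 ≈ -0.68968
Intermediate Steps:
h = -9019 (h = 4 - (-8964 + 17987) = 4 - 1*9023 = 4 - 9023 = -9019)
x(L, s) = 4*s (x(L, s) = 3*s + s = 4*s)
(h - 14648)/(x(89, I) + 34236) = (-9019 - 14648)/(4*20 + 34236) = -23667/(80 + 34236) = -23667/34316 = -23667*1/34316 = -1029/1492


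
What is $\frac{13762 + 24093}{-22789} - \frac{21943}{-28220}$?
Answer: $- \frac{568209073}{643105580} \approx -0.88354$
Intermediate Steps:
$\frac{13762 + 24093}{-22789} - \frac{21943}{-28220} = 37855 \left(- \frac{1}{22789}\right) - - \frac{21943}{28220} = - \frac{37855}{22789} + \frac{21943}{28220} = - \frac{568209073}{643105580}$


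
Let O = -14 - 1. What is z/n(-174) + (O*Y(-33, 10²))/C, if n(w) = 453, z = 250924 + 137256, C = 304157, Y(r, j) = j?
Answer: 118066984760/137783121 ≈ 856.90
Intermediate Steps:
O = -15
z = 388180
z/n(-174) + (O*Y(-33, 10²))/C = 388180/453 - 15*10²/304157 = 388180*(1/453) - 15*100*(1/304157) = 388180/453 - 1500*1/304157 = 388180/453 - 1500/304157 = 118066984760/137783121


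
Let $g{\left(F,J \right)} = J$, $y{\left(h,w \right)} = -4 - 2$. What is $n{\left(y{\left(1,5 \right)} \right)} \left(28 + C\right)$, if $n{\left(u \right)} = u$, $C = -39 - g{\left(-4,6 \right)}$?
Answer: $102$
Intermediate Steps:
$y{\left(h,w \right)} = -6$
$C = -45$ ($C = -39 - 6 = -45$)
$n{\left(y{\left(1,5 \right)} \right)} \left(28 + C\right) = - 6 \left(28 - 45\right) = \left(-6\right) \left(-17\right) = 102$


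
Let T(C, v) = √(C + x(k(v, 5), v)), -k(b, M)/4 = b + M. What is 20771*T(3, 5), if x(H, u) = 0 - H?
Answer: 20771*√43 ≈ 1.3620e+5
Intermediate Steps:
k(b, M) = -4*M - 4*b (k(b, M) = -4*(b + M) = -4*(M + b) = -4*M - 4*b)
x(H, u) = -H
T(C, v) = √(20 + C + 4*v) (T(C, v) = √(C - (-4*5 - 4*v)) = √(C - (-20 - 4*v)) = √(C + (20 + 4*v)) = √(20 + C + 4*v))
20771*T(3, 5) = 20771*√(20 + 3 + 4*5) = 20771*√(20 + 3 + 20) = 20771*√43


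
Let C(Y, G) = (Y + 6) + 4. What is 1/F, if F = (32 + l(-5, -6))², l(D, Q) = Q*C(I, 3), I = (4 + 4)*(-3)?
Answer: 1/13456 ≈ 7.4316e-5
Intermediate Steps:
I = -24 (I = 8*(-3) = -24)
C(Y, G) = 10 + Y (C(Y, G) = (6 + Y) + 4 = 10 + Y)
l(D, Q) = -14*Q (l(D, Q) = Q*(10 - 24) = Q*(-14) = -14*Q)
F = 13456 (F = (32 - 14*(-6))² = (32 + 84)² = 116² = 13456)
1/F = 1/13456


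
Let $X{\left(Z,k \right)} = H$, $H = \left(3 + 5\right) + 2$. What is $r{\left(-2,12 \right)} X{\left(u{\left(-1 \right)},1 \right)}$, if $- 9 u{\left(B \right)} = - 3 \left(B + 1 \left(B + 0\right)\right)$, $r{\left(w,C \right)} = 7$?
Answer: $70$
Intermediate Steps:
$u{\left(B \right)} = \frac{2 B}{3}$ ($u{\left(B \right)} = - \frac{\left(-3\right) \left(B + 1 \left(B + 0\right)\right)}{9} = - \frac{\left(-3\right) \left(B + 1 B\right)}{9} = - \frac{\left(-3\right) \left(B + B\right)}{9} = - \frac{\left(-3\right) 2 B}{9} = - \frac{\left(-6\right) B}{9} = \frac{2 B}{3}$)
$H = 10$ ($H = 8 + 2 = 10$)
$X{\left(Z,k \right)} = 10$
$r{\left(-2,12 \right)} X{\left(u{\left(-1 \right)},1 \right)} = 7 \cdot 10 = 70$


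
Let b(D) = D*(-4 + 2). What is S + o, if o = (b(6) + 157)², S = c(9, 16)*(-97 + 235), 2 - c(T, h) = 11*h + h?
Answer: -5195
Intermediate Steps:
c(T, h) = 2 - 12*h (c(T, h) = 2 - (11*h + h) = 2 - 12*h)
b(D) = -2*D (b(D) = D*(-2) = -2*D)
S = -26220 (S = (2 - 12*16)*(-97 + 235) = (2 - 192)*138 = -190*138 = -26220)
o = 21025 (o = (-2*6 + 157)² = (-12 + 157)² = 145² = 21025)
S + o = -26220 + 21025 = -5195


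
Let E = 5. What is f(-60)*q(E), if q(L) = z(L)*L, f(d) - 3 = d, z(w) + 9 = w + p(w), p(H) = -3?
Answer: 1995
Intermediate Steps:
z(w) = -12 + w (z(w) = -9 + (w - 3) = -9 + (-3 + w) = -12 + w)
f(d) = 3 + d
q(L) = L*(-12 + L) (q(L) = (-12 + L)*L = L*(-12 + L))
f(-60)*q(E) = (3 - 60)*(5*(-12 + 5)) = -285*(-7) = -57*(-35) = 1995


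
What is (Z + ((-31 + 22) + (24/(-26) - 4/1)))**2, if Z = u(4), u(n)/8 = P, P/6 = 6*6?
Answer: 496532089/169 ≈ 2.9381e+6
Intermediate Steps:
P = 216 (P = 6*(6*6) = 6*36 = 216)
u(n) = 1728 (u(n) = 8*216 = 1728)
Z = 1728
(Z + ((-31 + 22) + (24/(-26) - 4/1)))**2 = (1728 + ((-31 + 22) + (24/(-26) - 4/1)))**2 = (1728 + (-9 + (24*(-1/26) - 4*1)))**2 = (1728 + (-9 + (-12/13 - 4)))**2 = (1728 + (-9 - 64/13))**2 = (1728 - 181/13)**2 = (22283/13)**2 = 496532089/169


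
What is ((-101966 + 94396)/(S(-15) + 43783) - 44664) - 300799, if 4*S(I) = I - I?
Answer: -15125414099/43783 ≈ -3.4546e+5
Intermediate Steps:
S(I) = 0 (S(I) = (I - I)/4 = (1/4)*0 = 0)
((-101966 + 94396)/(S(-15) + 43783) - 44664) - 300799 = ((-101966 + 94396)/(0 + 43783) - 44664) - 300799 = (-7570/43783 - 44664) - 300799 = -1955531482/43783 - 300799 = -15125414099/43783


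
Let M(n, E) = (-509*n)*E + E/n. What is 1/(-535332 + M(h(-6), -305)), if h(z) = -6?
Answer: -6/8800507 ≈ -6.8178e-7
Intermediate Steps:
M(n, E) = E/n - 509*E*n (M(n, E) = -509*E*n + E/n = E/n - 509*E*n)
1/(-535332 + M(h(-6), -305)) = 1/(-535332 + (-305/(-6) - 509*(-305)*(-6))) = 1/(-535332 + (-305*(-1/6) - 931470)) = 1/(-535332 + (305/6 - 931470)) = 1/(-535332 - 5588515/6) = 1/(-8800507/6) = -6/8800507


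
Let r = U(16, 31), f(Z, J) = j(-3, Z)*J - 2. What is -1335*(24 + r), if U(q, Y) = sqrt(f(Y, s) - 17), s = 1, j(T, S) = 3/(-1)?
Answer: -32040 - 1335*I*sqrt(22) ≈ -32040.0 - 6261.7*I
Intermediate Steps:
j(T, S) = -3 (j(T, S) = 3*(-1) = -3)
f(Z, J) = -2 - 3*J (f(Z, J) = -3*J - 2 = -2 - 3*J)
U(q, Y) = I*sqrt(22) (U(q, Y) = sqrt((-2 - 3*1) - 17) = sqrt((-2 - 3) - 17) = sqrt(-5 - 17) = sqrt(-22) = I*sqrt(22))
r = I*sqrt(22) ≈ 4.6904*I
-1335*(24 + r) = -1335*(24 + I*sqrt(22)) = -32040 - 1335*I*sqrt(22)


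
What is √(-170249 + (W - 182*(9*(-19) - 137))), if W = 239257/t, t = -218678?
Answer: I*√5460769309281258/218678 ≈ 337.93*I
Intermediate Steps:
W = -239257/218678 (W = 239257/(-218678) = 239257*(-1/218678) = -239257/218678 ≈ -1.0941)
√(-170249 + (W - 182*(9*(-19) - 137))) = √(-170249 + (-239257/218678 - 182*(9*(-19) - 137))) = √(-170249 + (-239257/218678 - 182*(-171 - 137))) = √(-170249 + (-239257/218678 - 182*(-308))) = √(-170249 + (-239257/218678 + 56056)) = √(-170249 + 12257974711/218678) = √(-24971736111/218678) = I*√5460769309281258/218678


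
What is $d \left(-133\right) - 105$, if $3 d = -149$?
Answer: $\frac{19502}{3} \approx 6500.7$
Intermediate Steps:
$d = - \frac{149}{3}$ ($d = \frac{1}{3} \left(-149\right) = - \frac{149}{3} \approx -49.667$)
$d \left(-133\right) - 105 = \left(- \frac{149}{3}\right) \left(-133\right) - 105 = \frac{19817}{3} - 105 = \frac{19502}{3}$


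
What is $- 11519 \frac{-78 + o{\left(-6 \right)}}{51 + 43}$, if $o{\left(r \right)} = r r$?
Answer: $\frac{241899}{47} \approx 5146.8$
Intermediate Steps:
$o{\left(r \right)} = r^{2}$
$- 11519 \frac{-78 + o{\left(-6 \right)}}{51 + 43} = - 11519 \frac{-78 + \left(-6\right)^{2}}{51 + 43} = - 11519 \frac{-78 + 36}{94} = - 11519 \left(\left(-42\right) \frac{1}{94}\right) = \left(-11519\right) \left(- \frac{21}{47}\right) = \frac{241899}{47}$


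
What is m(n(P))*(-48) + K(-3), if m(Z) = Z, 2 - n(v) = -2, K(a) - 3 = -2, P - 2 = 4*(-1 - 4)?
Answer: -191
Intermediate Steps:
P = -18 (P = 2 + 4*(-1 - 4) = 2 + 4*(-5) = 2 - 20 = -18)
K(a) = 1 (K(a) = 3 - 2 = 1)
n(v) = 4 (n(v) = 2 - 1*(-2) = 2 + 2 = 4)
m(n(P))*(-48) + K(-3) = 4*(-48) + 1 = -192 + 1 = -191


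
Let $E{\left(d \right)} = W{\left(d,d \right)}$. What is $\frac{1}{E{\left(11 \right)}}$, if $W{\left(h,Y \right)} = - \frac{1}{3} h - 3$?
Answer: $- \frac{3}{20} \approx -0.15$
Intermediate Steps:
$W{\left(h,Y \right)} = -3 - \frac{h}{3}$ ($W{\left(h,Y \right)} = \left(-1\right) \frac{1}{3} h - 3 = - \frac{h}{3} - 3 = -3 - \frac{h}{3}$)
$E{\left(d \right)} = -3 - \frac{d}{3}$
$\frac{1}{E{\left(11 \right)}} = \frac{1}{-3 - \frac{11}{3}} = \frac{1}{- \frac{20}{3}} = - \frac{3}{20}$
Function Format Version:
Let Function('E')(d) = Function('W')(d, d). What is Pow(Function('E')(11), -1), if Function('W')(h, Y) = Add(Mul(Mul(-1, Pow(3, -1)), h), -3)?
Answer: Rational(-3, 20) ≈ -0.15000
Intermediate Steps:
Function('W')(h, Y) = Add(-3, Mul(Rational(-1, 3), h)) (Function('W')(h, Y) = Add(Mul(Mul(-1, Rational(1, 3)), h), -3) = Add(Mul(Rational(-1, 3), h), -3) = Add(-3, Mul(Rational(-1, 3), h)))
Function('E')(d) = Add(-3, Mul(Rational(-1, 3), d))
Pow(Function('E')(11), -1) = Pow(Add(-3, Mul(Rational(-1, 3), 11)), -1) = Pow(Add(-3, Rational(-11, 3)), -1) = Pow(Rational(-20, 3), -1) = Rational(-3, 20)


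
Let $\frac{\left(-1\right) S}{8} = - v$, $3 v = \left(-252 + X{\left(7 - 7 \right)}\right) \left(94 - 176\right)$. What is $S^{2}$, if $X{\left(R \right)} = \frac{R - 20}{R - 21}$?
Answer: $\frac{11960751898624}{3969} \approx 3.0135 \cdot 10^{9}$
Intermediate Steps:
$X{\left(R \right)} = \frac{-20 + R}{-21 + R}$
$v = \frac{432304}{63}$ ($v = \frac{\left(-252 + \frac{-20 + \left(7 - 7\right)}{-21 + \left(7 - 7\right)}\right) \left(94 - 176\right)}{3} = \frac{\left(-252 + \frac{-20 + \left(7 - 7\right)}{-21 + \left(7 - 7\right)}\right) \left(-82\right)}{3} = \frac{\left(-252 + \frac{-20 + 0}{-21 + 0}\right) \left(-82\right)}{3} = \frac{\left(-252 + \frac{1}{-21} \left(-20\right)\right) \left(-82\right)}{3} = \frac{\left(-252 - - \frac{20}{21}\right) \left(-82\right)}{3} = \frac{\left(-252 + \frac{20}{21}\right) \left(-82\right)}{3} = \frac{\left(- \frac{5272}{21}\right) \left(-82\right)}{3} = \frac{1}{3} \cdot \frac{432304}{21} = \frac{432304}{63} \approx 6862.0$)
$S = \frac{3458432}{63}$ ($S = - 8 \left(\left(-1\right) \frac{432304}{63}\right) = \left(-8\right) \left(- \frac{432304}{63}\right) = \frac{3458432}{63} \approx 54896.0$)
$S^{2} = \left(\frac{3458432}{63}\right)^{2} = \frac{11960751898624}{3969}$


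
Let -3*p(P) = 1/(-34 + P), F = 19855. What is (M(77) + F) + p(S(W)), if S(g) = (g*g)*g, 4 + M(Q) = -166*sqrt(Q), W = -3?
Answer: 3632734/183 - 166*sqrt(77) ≈ 18394.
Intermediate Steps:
M(Q) = -4 - 166*sqrt(Q)
S(g) = g**3 (S(g) = g**2*g = g**3)
p(P) = -1/(3*(-34 + P))
(M(77) + F) + p(S(W)) = ((-4 - 166*sqrt(77)) + 19855) - 1/(-102 + 3*(-3)**3) = (19851 - 166*sqrt(77)) - 1/(-102 + 3*(-27)) = (19851 - 166*sqrt(77)) - 1/(-102 - 81) = (19851 - 166*sqrt(77)) - 1/(-183) = (19851 - 166*sqrt(77)) - 1*(-1/183) = (19851 - 166*sqrt(77)) + 1/183 = 3632734/183 - 166*sqrt(77)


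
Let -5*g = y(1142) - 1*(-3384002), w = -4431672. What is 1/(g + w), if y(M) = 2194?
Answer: -5/25544556 ≈ -1.9574e-7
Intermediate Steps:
g = -3386196/5 (g = -(2194 - 1*(-3384002))/5 = -(2194 + 3384002)/5 = -⅕*3386196 = -3386196/5 ≈ -6.7724e+5)
1/(g + w) = 1/(-3386196/5 - 4431672) = 1/(-25544556/5) = -5/25544556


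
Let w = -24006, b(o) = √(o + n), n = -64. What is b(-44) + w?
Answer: -24006 + 6*I*√3 ≈ -24006.0 + 10.392*I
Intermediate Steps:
b(o) = √(-64 + o) (b(o) = √(o - 64) = √(-64 + o))
b(-44) + w = √(-64 - 44) - 24006 = √(-108) - 24006 = 6*I*√3 - 24006 = -24006 + 6*I*√3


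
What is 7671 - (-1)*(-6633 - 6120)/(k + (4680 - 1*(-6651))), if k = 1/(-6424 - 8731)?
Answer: 1317080851269/171721304 ≈ 7669.9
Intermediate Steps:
k = -1/15155 (k = 1/(-15155) = -1/15155 ≈ -6.5985e-5)
7671 - (-1)*(-6633 - 6120)/(k + (4680 - 1*(-6651))) = 7671 - (-1)*(-6633 - 6120)/(-1/15155 + (4680 - 1*(-6651))) = 7671 - (-1)*(-12753/(-1/15155 + (4680 + 6651))) = 7671 - (-1)*(-12753/(-1/15155 + 11331)) = 7671 - (-1)*(-12753/171721304/15155) = 7671 - (-1)*(-12753*15155/171721304) = 7671 - (-1)*(-193271715)/171721304 = 7671 - 1*193271715/171721304 = 7671 - 193271715/171721304 = 1317080851269/171721304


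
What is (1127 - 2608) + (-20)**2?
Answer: -1081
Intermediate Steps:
(1127 - 2608) + (-20)**2 = -1481 + 400 = -1081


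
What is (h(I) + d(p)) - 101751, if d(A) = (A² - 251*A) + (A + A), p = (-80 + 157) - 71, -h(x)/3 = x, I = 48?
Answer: -103353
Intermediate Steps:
h(x) = -3*x
p = 6 (p = 77 - 71 = 6)
d(A) = A² - 249*A (d(A) = (A² - 251*A) + 2*A = A² - 249*A)
(h(I) + d(p)) - 101751 = (-3*48 + 6*(-249 + 6)) - 101751 = (-144 + 6*(-243)) - 101751 = (-144 - 1458) - 101751 = -1602 - 101751 = -103353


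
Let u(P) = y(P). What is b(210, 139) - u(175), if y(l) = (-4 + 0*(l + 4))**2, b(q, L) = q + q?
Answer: 404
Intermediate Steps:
b(q, L) = 2*q
y(l) = 16 (y(l) = (-4 + 0*(4 + l))**2 = (-4 + 0)**2 = (-4)**2 = 16)
u(P) = 16
b(210, 139) - u(175) = 2*210 - 1*16 = 420 - 16 = 404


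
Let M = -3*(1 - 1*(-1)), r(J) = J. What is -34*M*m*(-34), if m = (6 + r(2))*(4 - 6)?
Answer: 110976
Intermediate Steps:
M = -6 (M = -3*(1 + 1) = -3*2 = -6)
m = -16 (m = (6 + 2)*(4 - 6) = 8*(-2) = -16)
-34*M*m*(-34) = -(-204)*(-16)*(-34) = -34*96*(-34) = -3264*(-34) = 110976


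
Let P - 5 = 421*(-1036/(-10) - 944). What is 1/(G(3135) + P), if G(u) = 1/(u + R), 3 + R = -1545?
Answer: -7935/2807429974 ≈ -2.8264e-6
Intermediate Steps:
R = -1548 (R = -3 - 1545 = -1548)
G(u) = 1/(-1548 + u) (G(u) = 1/(u - 1548) = 1/(-1548 + u))
P = -1769017/5 (P = 5 + 421*(-1036/(-10) - 944) = 5 + 421*(-1036*(-⅒) - 944) = 5 + 421*(518/5 - 944) = 5 + 421*(-4202/5) = 5 - 1769042/5 = -1769017/5 ≈ -3.5380e+5)
1/(G(3135) + P) = 1/(1/(-1548 + 3135) - 1769017/5) = 1/(1/1587 - 1769017/5) = 1/(-2807429974/7935) = -7935/2807429974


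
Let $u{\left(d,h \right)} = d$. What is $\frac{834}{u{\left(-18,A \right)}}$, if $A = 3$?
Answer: $- \frac{139}{3} \approx -46.333$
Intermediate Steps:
$\frac{834}{u{\left(-18,A \right)}} = \frac{834}{-18} = 834 \left(- \frac{1}{18}\right) = - \frac{139}{3}$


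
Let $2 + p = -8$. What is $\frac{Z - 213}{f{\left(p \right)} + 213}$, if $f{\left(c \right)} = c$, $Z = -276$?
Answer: $- \frac{489}{203} \approx -2.4089$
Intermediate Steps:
$p = -10$ ($p = -2 - 8 = -10$)
$\frac{Z - 213}{f{\left(p \right)} + 213} = \frac{-276 - 213}{-10 + 213} = - \frac{489}{203}$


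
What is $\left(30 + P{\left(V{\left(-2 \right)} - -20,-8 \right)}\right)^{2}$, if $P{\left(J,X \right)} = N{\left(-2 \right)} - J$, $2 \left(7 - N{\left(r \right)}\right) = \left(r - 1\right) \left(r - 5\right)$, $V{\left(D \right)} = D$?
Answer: $\frac{289}{4} \approx 72.25$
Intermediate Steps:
$N{\left(r \right)} = 7 - \frac{\left(-1 + r\right) \left(-5 + r\right)}{2}$ ($N{\left(r \right)} = 7 - \frac{\left(r - 1\right) \left(r - 5\right)}{2} = 7 - \frac{\left(-1 + r\right) \left(-5 + r\right)}{2}$)
$P{\left(J,X \right)} = - \frac{7}{2} - J$ ($P{\left(J,X \right)} = \left(\frac{9}{2} + 3 \left(-2\right) - \frac{\left(-2\right)^{2}}{2}\right) - J = \left(\frac{9}{2} - 6 - 2\right) - J = - \frac{7}{2} - J$)
$\left(30 + P{\left(V{\left(-2 \right)} - -20,-8 \right)}\right)^{2} = \left(30 - \left(\frac{3}{2} + 20\right)\right)^{2} = \left(30 - \frac{43}{2}\right)^{2} = \left(\frac{17}{2}\right)^{2} = \frac{289}{4}$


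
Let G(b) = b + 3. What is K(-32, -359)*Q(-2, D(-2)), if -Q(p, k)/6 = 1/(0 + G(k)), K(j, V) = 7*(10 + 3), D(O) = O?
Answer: -546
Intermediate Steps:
G(b) = 3 + b
K(j, V) = 91 (K(j, V) = 7*13 = 91)
Q(p, k) = -6/(3 + k) (Q(p, k) = -6/(0 + (3 + k)) = -6/(3 + k))
K(-32, -359)*Q(-2, D(-2)) = 91*(-6/(3 - 2)) = 91*(-6/1) = 91*(-6*1) = 91*(-6) = -546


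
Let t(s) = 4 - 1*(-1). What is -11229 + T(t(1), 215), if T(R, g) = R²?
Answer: -11204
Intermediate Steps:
t(s) = 5 (t(s) = 4 + 1 = 5)
-11229 + T(t(1), 215) = -11229 + 5² = -11229 + 25 = -11204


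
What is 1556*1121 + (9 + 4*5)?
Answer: 1744305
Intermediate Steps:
1556*1121 + (9 + 4*5) = 1744276 + (9 + 20) = 1744276 + 29 = 1744305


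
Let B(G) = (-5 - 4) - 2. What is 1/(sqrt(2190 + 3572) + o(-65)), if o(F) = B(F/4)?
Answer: 11/5641 + sqrt(5762)/5641 ≈ 0.015406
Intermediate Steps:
B(G) = -11 (B(G) = -9 - 2 = -11)
o(F) = -11
1/(sqrt(2190 + 3572) + o(-65)) = 1/(sqrt(2190 + 3572) - 11) = 1/(sqrt(5762) - 11) = 1/(-11 + sqrt(5762))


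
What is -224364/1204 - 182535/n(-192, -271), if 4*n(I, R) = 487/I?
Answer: 6024133509/20941 ≈ 2.8767e+5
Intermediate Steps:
n(I, R) = 487/(4*I) (n(I, R) = (487/I)/4 = 487/(4*I))
-224364/1204 - 182535/n(-192, -271) = -224364/1204 - 182535/((487/4)/(-192)) = -224364*1/1204 - 182535/((487/4)*(-1/192)) = -8013/43 - 182535/(-487/768) = -8013/43 - 182535*(-768/487) = -8013/43 + 140186880/487 = 6024133509/20941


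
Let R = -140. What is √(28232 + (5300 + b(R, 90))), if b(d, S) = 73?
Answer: √33605 ≈ 183.32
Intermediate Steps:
√(28232 + (5300 + b(R, 90))) = √(28232 + (5300 + 73)) = √(28232 + 5373) = √33605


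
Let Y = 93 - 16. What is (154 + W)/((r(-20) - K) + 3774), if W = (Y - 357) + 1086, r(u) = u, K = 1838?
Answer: 240/479 ≈ 0.50104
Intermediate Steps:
Y = 77
W = 806 (W = (77 - 357) + 1086 = -280 + 1086 = 806)
(154 + W)/((r(-20) - K) + 3774) = (154 + 806)/((-20 - 1*1838) + 3774) = 960/((-20 - 1838) + 3774) = 960/(-1858 + 3774) = 960/1916 = 960*(1/1916) = 240/479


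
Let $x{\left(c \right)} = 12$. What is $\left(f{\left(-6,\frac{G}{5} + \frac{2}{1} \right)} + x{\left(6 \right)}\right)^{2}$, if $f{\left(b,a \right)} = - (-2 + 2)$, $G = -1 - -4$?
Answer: $144$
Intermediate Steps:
$G = 3$ ($G = -1 + 4 = 3$)
$f{\left(b,a \right)} = 0$ ($f{\left(b,a \right)} = \left(-1\right) 0 = 0$)
$\left(f{\left(-6,\frac{G}{5} + \frac{2}{1} \right)} + x{\left(6 \right)}\right)^{2} = \left(0 + 12\right)^{2} = 12^{2} = 144$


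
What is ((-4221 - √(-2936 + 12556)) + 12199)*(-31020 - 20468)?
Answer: -410771264 + 102976*√2405 ≈ -4.0572e+8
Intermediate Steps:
((-4221 - √(-2936 + 12556)) + 12199)*(-31020 - 20468) = ((-4221 - √9620) + 12199)*(-51488) = ((-4221 - 2*√2405) + 12199)*(-51488) = (7978 - 2*√2405)*(-51488) = -410771264 + 102976*√2405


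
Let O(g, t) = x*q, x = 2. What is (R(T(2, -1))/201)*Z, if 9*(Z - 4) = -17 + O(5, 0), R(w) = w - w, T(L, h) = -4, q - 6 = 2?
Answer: 0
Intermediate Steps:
q = 8 (q = 6 + 2 = 8)
O(g, t) = 16 (O(g, t) = 2*8 = 16)
R(w) = 0
Z = 35/9 (Z = 4 + (-17 + 16)/9 = 4 + (⅑)*(-1) = 4 - ⅑ = 35/9 ≈ 3.8889)
(R(T(2, -1))/201)*Z = (0/201)*(35/9) = (0*(1/201))*(35/9) = 0*(35/9) = 0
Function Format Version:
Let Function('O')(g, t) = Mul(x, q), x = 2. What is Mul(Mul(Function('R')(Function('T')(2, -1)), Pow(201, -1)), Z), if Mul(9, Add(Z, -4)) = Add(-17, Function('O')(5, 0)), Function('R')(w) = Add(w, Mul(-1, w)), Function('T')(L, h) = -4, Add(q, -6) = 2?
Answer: 0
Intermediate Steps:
q = 8 (q = Add(6, 2) = 8)
Function('O')(g, t) = 16 (Function('O')(g, t) = Mul(2, 8) = 16)
Function('R')(w) = 0
Z = Rational(35, 9) (Z = Add(4, Mul(Rational(1, 9), Add(-17, 16))) = Add(4, Mul(Rational(1, 9), -1)) = Add(4, Rational(-1, 9)) = Rational(35, 9) ≈ 3.8889)
Mul(Mul(Function('R')(Function('T')(2, -1)), Pow(201, -1)), Z) = Mul(Mul(0, Pow(201, -1)), Rational(35, 9)) = Mul(Mul(0, Rational(1, 201)), Rational(35, 9)) = Mul(0, Rational(35, 9)) = 0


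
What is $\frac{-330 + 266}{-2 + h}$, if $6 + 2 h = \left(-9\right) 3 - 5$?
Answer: $\frac{64}{21} \approx 3.0476$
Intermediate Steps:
$h = -19$ ($h = -3 + \frac{\left(-9\right) 3 - 5}{2} = -3 + \frac{-27 - 5}{2} = -3 + \frac{1}{2} \left(-32\right) = -3 - 16 = -19$)
$\frac{-330 + 266}{-2 + h} = \frac{-330 + 266}{-2 - 19} = - \frac{64}{-21} = \left(-64\right) \left(- \frac{1}{21}\right) = \frac{64}{21}$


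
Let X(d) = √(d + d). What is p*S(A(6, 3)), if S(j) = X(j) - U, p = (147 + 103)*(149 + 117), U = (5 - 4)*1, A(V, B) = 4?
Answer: -66500 + 133000*√2 ≈ 1.2159e+5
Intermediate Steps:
U = 1 (U = 1*1 = 1)
X(d) = √2*√d (X(d) = √(2*d) = √2*√d)
p = 66500 (p = 250*266 = 66500)
S(j) = -1 + √2*√j (S(j) = √2*√j - 1*1 = √2*√j - 1 = -1 + √2*√j)
p*S(A(6, 3)) = 66500*(-1 + √2*√4) = 66500*(-1 + √2*2) = 66500*(-1 + 2*√2) = -66500 + 133000*√2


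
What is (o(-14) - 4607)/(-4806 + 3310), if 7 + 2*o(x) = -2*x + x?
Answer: 837/272 ≈ 3.0772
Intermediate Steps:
o(x) = -7/2 - x/2 (o(x) = -7/2 + (-2*x + x)/2 = -7/2 + (-x)/2 = -7/2 - x/2)
(o(-14) - 4607)/(-4806 + 3310) = ((-7/2 - ½*(-14)) - 4607)/(-4806 + 3310) = ((-7/2 + 7) - 4607)/(-1496) = (7/2 - 4607)*(-1/1496) = -9207/2*(-1/1496) = 837/272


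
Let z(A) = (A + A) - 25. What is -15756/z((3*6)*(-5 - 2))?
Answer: 15756/277 ≈ 56.881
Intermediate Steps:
z(A) = -25 + 2*A (z(A) = 2*A - 25 = -25 + 2*A)
-15756/z((3*6)*(-5 - 2)) = -15756/(-25 + 2*((3*6)*(-5 - 2))) = -15756/(-25 + 2*(18*(-7))) = -15756/(-25 + 2*(-126)) = -15756/(-25 - 252) = -15756/(-277) = -15756*(-1/277) = 15756/277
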